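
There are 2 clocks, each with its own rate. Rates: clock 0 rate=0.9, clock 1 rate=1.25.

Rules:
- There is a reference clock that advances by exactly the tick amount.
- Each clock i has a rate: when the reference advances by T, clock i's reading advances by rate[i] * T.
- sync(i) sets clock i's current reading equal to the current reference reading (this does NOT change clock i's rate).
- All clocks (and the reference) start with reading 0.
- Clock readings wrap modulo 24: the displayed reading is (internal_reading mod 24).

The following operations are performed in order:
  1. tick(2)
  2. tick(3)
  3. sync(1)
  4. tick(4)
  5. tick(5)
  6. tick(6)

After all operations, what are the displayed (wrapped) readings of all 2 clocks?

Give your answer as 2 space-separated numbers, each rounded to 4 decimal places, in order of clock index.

Answer: 18.0000 23.7500

Derivation:
After op 1 tick(2): ref=2.0000 raw=[1.8000 2.5000]
After op 2 tick(3): ref=5.0000 raw=[4.5000 6.2500]
After op 3 sync(1): ref=5.0000 raw=[4.5000 5.0000]
After op 4 tick(4): ref=9.0000 raw=[8.1000 10.0000]
After op 5 tick(5): ref=14.0000 raw=[12.6000 16.2500]
After op 6 tick(6): ref=20.0000 raw=[18.0000 23.7500]
Wrap final raw readings (mod 24): 18.0000 mod 24 = 18.0000; 23.7500 mod 24 = 23.7500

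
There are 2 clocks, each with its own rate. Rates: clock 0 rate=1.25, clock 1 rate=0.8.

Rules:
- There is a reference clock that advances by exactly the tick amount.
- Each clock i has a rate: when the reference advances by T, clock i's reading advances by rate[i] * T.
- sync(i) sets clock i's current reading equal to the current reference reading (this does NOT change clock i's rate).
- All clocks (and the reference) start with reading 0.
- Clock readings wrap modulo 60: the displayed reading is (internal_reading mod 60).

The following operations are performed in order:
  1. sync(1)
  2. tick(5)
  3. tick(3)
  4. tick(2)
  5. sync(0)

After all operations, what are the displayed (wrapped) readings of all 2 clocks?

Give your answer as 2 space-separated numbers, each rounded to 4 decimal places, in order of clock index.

After op 1 sync(1): ref=0.0000 raw=[0.0000 0.0000]
After op 2 tick(5): ref=5.0000 raw=[6.2500 4.0000]
After op 3 tick(3): ref=8.0000 raw=[10.0000 6.4000]
After op 4 tick(2): ref=10.0000 raw=[12.5000 8.0000]
After op 5 sync(0): ref=10.0000 raw=[10.0000 8.0000]
Wrap final raw readings (mod 60): 10.0000 mod 60 = 10.0000; 8.0000 mod 60 = 8.0000

Answer: 10.0000 8.0000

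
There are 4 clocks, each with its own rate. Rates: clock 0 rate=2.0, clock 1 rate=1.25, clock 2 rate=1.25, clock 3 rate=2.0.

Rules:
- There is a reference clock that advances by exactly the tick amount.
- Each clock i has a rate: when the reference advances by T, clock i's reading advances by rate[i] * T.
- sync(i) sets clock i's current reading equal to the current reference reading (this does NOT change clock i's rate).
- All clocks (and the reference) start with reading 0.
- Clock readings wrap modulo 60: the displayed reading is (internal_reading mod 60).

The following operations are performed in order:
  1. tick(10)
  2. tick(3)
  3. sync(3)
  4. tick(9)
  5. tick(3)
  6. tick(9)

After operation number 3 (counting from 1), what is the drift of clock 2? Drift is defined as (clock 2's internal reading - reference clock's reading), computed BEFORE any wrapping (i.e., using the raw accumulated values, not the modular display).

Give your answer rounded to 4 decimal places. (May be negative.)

After op 1 tick(10): ref=10.0000 raw=[20.0000 12.5000 12.5000 20.0000]
After op 2 tick(3): ref=13.0000 raw=[26.0000 16.2500 16.2500 26.0000]
After op 3 sync(3): ref=13.0000 raw=[26.0000 16.2500 16.2500 13.0000]
Drift of clock 2 after op 3: 16.2500 - 13.0000 = 3.2500

Answer: 3.2500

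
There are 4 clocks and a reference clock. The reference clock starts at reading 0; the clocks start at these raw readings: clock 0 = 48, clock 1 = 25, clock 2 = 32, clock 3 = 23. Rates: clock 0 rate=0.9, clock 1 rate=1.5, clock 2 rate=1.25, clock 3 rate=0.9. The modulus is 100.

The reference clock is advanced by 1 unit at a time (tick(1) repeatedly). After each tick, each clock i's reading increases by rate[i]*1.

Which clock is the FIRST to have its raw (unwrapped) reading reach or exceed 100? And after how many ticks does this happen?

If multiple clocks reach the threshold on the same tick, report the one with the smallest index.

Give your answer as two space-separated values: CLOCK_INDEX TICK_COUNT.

Answer: 1 50

Derivation:
clock 0: start=48, rate=0.9, needs 100-48 = 52; ticks = ceil(52/0.9) = ceil(57.7778) = 58; reading at tick 58 = 48 + 0.9*58 = 100.2000
clock 1: start=25, rate=1.5, needs 100-25 = 75; ticks = ceil(75/1.5) = ceil(50.0000) = 50; reading at tick 50 = 25 + 1.5*50 = 100.0000
clock 2: start=32, rate=1.25, needs 100-32 = 68; ticks = ceil(68/1.25) = ceil(54.4000) = 55; reading at tick 55 = 32 + 1.25*55 = 100.7500
clock 3: start=23, rate=0.9, needs 100-23 = 77; ticks = ceil(77/0.9) = ceil(85.5556) = 86; reading at tick 86 = 23 + 0.9*86 = 100.4000
Minimum tick count = 50; winners = [1]; smallest index = 1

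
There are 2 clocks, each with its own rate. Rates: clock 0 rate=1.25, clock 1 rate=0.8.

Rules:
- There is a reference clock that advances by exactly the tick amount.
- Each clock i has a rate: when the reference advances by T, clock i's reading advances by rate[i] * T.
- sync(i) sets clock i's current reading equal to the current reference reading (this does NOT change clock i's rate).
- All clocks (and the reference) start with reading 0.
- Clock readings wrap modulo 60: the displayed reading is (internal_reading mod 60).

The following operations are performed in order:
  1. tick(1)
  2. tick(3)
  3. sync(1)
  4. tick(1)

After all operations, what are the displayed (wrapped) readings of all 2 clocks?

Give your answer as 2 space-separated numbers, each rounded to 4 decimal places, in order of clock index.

After op 1 tick(1): ref=1.0000 raw=[1.2500 0.8000]
After op 2 tick(3): ref=4.0000 raw=[5.0000 3.2000]
After op 3 sync(1): ref=4.0000 raw=[5.0000 4.0000]
After op 4 tick(1): ref=5.0000 raw=[6.2500 4.8000]
Wrap final raw readings (mod 60): 6.2500 mod 60 = 6.2500; 4.8000 mod 60 = 4.8000

Answer: 6.2500 4.8000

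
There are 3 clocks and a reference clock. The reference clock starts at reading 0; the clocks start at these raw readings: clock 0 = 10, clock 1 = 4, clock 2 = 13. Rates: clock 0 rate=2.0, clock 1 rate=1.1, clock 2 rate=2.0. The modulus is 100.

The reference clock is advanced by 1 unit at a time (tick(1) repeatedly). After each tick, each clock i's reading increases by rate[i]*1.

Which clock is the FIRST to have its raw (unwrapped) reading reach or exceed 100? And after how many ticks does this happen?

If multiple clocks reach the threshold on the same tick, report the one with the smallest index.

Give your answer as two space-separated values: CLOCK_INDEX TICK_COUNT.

clock 0: start=10, rate=2.0, needs 100-10 = 90; ticks = ceil(90/2.0) = ceil(45.0000) = 45; reading at tick 45 = 10 + 2.0*45 = 100.0000
clock 1: start=4, rate=1.1, needs 100-4 = 96; ticks = ceil(96/1.1) = ceil(87.2727) = 88; reading at tick 88 = 4 + 1.1*88 = 100.8000
clock 2: start=13, rate=2.0, needs 100-13 = 87; ticks = ceil(87/2.0) = ceil(43.5000) = 44; reading at tick 44 = 13 + 2.0*44 = 101.0000
Minimum tick count = 44; winners = [2]; smallest index = 2

Answer: 2 44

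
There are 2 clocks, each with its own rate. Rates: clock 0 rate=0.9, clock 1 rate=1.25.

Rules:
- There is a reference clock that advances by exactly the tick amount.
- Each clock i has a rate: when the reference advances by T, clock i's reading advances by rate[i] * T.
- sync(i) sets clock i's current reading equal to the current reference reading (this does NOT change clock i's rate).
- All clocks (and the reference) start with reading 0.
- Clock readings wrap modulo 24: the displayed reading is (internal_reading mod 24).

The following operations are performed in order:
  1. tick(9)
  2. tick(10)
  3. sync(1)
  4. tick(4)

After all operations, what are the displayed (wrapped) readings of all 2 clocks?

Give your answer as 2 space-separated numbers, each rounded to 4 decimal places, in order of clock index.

Answer: 20.7000 0.0000

Derivation:
After op 1 tick(9): ref=9.0000 raw=[8.1000 11.2500]
After op 2 tick(10): ref=19.0000 raw=[17.1000 23.7500]
After op 3 sync(1): ref=19.0000 raw=[17.1000 19.0000]
After op 4 tick(4): ref=23.0000 raw=[20.7000 24.0000]
Wrap final raw readings (mod 24): 20.7000 mod 24 = 20.7000; 24.0000 mod 24 = 0.0000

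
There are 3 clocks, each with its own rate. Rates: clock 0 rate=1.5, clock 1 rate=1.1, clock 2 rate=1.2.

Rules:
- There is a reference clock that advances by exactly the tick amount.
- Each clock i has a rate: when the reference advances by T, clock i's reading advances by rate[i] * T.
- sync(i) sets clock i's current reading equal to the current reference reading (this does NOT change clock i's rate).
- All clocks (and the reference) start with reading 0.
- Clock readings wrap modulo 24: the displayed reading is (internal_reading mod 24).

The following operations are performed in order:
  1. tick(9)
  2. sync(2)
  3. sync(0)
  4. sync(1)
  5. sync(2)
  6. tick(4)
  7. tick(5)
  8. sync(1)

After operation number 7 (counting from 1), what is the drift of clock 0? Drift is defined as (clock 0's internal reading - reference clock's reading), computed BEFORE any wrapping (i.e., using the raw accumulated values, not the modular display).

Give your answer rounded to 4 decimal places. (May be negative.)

After op 1 tick(9): ref=9.0000 raw=[13.5000 9.9000 10.8000]
After op 2 sync(2): ref=9.0000 raw=[13.5000 9.9000 9.0000]
After op 3 sync(0): ref=9.0000 raw=[9.0000 9.9000 9.0000]
After op 4 sync(1): ref=9.0000 raw=[9.0000 9.0000 9.0000]
After op 5 sync(2): ref=9.0000 raw=[9.0000 9.0000 9.0000]
After op 6 tick(4): ref=13.0000 raw=[15.0000 13.4000 13.8000]
After op 7 tick(5): ref=18.0000 raw=[22.5000 18.9000 19.8000]
Drift of clock 0 after op 7: 22.5000 - 18.0000 = 4.5000

Answer: 4.5000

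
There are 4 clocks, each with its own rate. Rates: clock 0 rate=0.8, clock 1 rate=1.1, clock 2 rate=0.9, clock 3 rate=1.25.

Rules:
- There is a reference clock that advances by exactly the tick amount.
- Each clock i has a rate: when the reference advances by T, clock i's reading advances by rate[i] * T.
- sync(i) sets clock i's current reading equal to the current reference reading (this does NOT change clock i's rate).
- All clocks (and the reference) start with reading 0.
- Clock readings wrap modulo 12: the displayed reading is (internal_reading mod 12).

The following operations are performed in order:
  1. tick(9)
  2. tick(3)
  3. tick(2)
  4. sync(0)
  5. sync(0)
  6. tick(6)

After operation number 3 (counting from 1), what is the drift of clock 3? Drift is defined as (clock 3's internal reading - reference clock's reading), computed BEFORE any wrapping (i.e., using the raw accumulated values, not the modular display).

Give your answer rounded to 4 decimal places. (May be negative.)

After op 1 tick(9): ref=9.0000 raw=[7.2000 9.9000 8.1000 11.2500]
After op 2 tick(3): ref=12.0000 raw=[9.6000 13.2000 10.8000 15.0000]
After op 3 tick(2): ref=14.0000 raw=[11.2000 15.4000 12.6000 17.5000]
Drift of clock 3 after op 3: 17.5000 - 14.0000 = 3.5000

Answer: 3.5000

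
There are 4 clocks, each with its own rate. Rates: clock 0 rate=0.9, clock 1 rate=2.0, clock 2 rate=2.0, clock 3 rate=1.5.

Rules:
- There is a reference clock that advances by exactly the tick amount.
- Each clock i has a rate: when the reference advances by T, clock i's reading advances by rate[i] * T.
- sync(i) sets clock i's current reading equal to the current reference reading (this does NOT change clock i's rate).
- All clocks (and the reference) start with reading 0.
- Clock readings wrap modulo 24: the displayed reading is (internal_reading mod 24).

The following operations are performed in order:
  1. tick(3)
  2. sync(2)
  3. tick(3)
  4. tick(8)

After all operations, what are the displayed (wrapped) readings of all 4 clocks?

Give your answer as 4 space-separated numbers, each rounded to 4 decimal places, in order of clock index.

Answer: 12.6000 4.0000 1.0000 21.0000

Derivation:
After op 1 tick(3): ref=3.0000 raw=[2.7000 6.0000 6.0000 4.5000]
After op 2 sync(2): ref=3.0000 raw=[2.7000 6.0000 3.0000 4.5000]
After op 3 tick(3): ref=6.0000 raw=[5.4000 12.0000 9.0000 9.0000]
After op 4 tick(8): ref=14.0000 raw=[12.6000 28.0000 25.0000 21.0000]
Wrap final raw readings (mod 24): 12.6000 mod 24 = 12.6000; 28.0000 mod 24 = 4.0000; 25.0000 mod 24 = 1.0000; 21.0000 mod 24 = 21.0000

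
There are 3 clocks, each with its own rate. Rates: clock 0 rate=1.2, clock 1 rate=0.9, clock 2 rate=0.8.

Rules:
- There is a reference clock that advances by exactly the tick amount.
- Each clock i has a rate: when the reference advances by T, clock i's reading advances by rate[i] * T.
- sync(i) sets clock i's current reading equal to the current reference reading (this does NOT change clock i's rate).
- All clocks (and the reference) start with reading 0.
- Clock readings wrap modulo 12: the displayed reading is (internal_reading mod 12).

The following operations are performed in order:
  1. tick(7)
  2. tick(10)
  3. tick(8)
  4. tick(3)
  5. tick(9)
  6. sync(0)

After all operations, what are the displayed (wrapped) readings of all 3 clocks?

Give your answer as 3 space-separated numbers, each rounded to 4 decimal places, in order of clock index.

Answer: 1.0000 9.3000 5.6000

Derivation:
After op 1 tick(7): ref=7.0000 raw=[8.4000 6.3000 5.6000]
After op 2 tick(10): ref=17.0000 raw=[20.4000 15.3000 13.6000]
After op 3 tick(8): ref=25.0000 raw=[30.0000 22.5000 20.0000]
After op 4 tick(3): ref=28.0000 raw=[33.6000 25.2000 22.4000]
After op 5 tick(9): ref=37.0000 raw=[44.4000 33.3000 29.6000]
After op 6 sync(0): ref=37.0000 raw=[37.0000 33.3000 29.6000]
Wrap final raw readings (mod 12): 37.0000 mod 12 = 1.0000; 33.3000 mod 12 = 9.3000; 29.6000 mod 12 = 5.6000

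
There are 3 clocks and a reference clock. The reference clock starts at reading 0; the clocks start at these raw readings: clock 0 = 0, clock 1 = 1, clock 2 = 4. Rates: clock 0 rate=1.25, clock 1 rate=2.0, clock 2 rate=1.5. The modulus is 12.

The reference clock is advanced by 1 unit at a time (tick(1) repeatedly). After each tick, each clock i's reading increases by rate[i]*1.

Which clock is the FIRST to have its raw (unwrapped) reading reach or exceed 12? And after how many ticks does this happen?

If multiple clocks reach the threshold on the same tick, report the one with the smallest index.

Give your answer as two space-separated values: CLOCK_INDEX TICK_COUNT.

Answer: 1 6

Derivation:
clock 0: start=0, rate=1.25, needs 12-0 = 12; ticks = ceil(12/1.25) = ceil(9.6000) = 10; reading at tick 10 = 0 + 1.25*10 = 12.5000
clock 1: start=1, rate=2.0, needs 12-1 = 11; ticks = ceil(11/2.0) = ceil(5.5000) = 6; reading at tick 6 = 1 + 2.0*6 = 13.0000
clock 2: start=4, rate=1.5, needs 12-4 = 8; ticks = ceil(8/1.5) = ceil(5.3333) = 6; reading at tick 6 = 4 + 1.5*6 = 13.0000
Minimum tick count = 6; winners = [1, 2]; smallest index = 1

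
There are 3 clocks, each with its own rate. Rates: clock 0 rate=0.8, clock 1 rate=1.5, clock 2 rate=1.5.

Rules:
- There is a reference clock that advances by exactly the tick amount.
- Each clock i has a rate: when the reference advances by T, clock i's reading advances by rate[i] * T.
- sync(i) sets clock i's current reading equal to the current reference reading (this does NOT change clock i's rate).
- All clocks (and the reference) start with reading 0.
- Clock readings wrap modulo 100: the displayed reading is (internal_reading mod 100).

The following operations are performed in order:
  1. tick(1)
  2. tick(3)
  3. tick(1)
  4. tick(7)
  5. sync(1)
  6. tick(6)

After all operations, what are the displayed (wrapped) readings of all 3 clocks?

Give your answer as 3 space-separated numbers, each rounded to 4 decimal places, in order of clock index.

Answer: 14.4000 21.0000 27.0000

Derivation:
After op 1 tick(1): ref=1.0000 raw=[0.8000 1.5000 1.5000]
After op 2 tick(3): ref=4.0000 raw=[3.2000 6.0000 6.0000]
After op 3 tick(1): ref=5.0000 raw=[4.0000 7.5000 7.5000]
After op 4 tick(7): ref=12.0000 raw=[9.6000 18.0000 18.0000]
After op 5 sync(1): ref=12.0000 raw=[9.6000 12.0000 18.0000]
After op 6 tick(6): ref=18.0000 raw=[14.4000 21.0000 27.0000]
Wrap final raw readings (mod 100): 14.4000 mod 100 = 14.4000; 21.0000 mod 100 = 21.0000; 27.0000 mod 100 = 27.0000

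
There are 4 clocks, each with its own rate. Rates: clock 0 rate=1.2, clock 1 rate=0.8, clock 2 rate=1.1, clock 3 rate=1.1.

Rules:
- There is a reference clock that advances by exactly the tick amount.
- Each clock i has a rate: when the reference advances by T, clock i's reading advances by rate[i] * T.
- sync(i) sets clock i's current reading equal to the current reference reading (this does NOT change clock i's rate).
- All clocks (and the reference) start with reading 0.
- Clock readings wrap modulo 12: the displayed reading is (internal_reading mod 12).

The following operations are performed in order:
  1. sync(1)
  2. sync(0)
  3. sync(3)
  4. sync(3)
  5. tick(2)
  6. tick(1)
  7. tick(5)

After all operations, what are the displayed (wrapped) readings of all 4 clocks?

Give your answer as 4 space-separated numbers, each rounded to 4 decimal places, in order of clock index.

Answer: 9.6000 6.4000 8.8000 8.8000

Derivation:
After op 1 sync(1): ref=0.0000 raw=[0.0000 0.0000 0.0000 0.0000]
After op 2 sync(0): ref=0.0000 raw=[0.0000 0.0000 0.0000 0.0000]
After op 3 sync(3): ref=0.0000 raw=[0.0000 0.0000 0.0000 0.0000]
After op 4 sync(3): ref=0.0000 raw=[0.0000 0.0000 0.0000 0.0000]
After op 5 tick(2): ref=2.0000 raw=[2.4000 1.6000 2.2000 2.2000]
After op 6 tick(1): ref=3.0000 raw=[3.6000 2.4000 3.3000 3.3000]
After op 7 tick(5): ref=8.0000 raw=[9.6000 6.4000 8.8000 8.8000]
Wrap final raw readings (mod 12): 9.6000 mod 12 = 9.6000; 6.4000 mod 12 = 6.4000; 8.8000 mod 12 = 8.8000; 8.8000 mod 12 = 8.8000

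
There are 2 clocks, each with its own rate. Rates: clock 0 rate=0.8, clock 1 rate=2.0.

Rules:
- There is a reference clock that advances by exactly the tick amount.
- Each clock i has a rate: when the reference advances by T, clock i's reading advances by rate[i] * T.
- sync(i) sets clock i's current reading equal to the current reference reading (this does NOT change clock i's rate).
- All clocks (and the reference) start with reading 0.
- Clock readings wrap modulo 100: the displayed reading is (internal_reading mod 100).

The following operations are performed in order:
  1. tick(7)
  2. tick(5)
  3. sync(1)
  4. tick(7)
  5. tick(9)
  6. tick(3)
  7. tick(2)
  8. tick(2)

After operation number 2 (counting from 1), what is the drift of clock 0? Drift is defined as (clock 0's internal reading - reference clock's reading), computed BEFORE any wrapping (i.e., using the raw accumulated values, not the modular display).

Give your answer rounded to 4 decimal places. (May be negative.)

After op 1 tick(7): ref=7.0000 raw=[5.6000 14.0000]
After op 2 tick(5): ref=12.0000 raw=[9.6000 24.0000]
Drift of clock 0 after op 2: 9.6000 - 12.0000 = -2.4000

Answer: -2.4000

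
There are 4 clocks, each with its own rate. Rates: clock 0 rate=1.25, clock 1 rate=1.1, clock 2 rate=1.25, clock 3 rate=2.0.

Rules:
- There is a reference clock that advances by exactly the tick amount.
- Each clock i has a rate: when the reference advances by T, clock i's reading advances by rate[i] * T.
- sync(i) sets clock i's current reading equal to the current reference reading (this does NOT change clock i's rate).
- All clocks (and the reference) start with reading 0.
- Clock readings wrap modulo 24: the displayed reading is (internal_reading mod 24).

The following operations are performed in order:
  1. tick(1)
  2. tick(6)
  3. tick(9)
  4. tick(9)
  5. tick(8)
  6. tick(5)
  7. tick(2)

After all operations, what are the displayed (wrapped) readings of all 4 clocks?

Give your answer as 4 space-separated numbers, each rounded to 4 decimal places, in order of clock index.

Answer: 2.0000 20.0000 2.0000 8.0000

Derivation:
After op 1 tick(1): ref=1.0000 raw=[1.2500 1.1000 1.2500 2.0000]
After op 2 tick(6): ref=7.0000 raw=[8.7500 7.7000 8.7500 14.0000]
After op 3 tick(9): ref=16.0000 raw=[20.0000 17.6000 20.0000 32.0000]
After op 4 tick(9): ref=25.0000 raw=[31.2500 27.5000 31.2500 50.0000]
After op 5 tick(8): ref=33.0000 raw=[41.2500 36.3000 41.2500 66.0000]
After op 6 tick(5): ref=38.0000 raw=[47.5000 41.8000 47.5000 76.0000]
After op 7 tick(2): ref=40.0000 raw=[50.0000 44.0000 50.0000 80.0000]
Wrap final raw readings (mod 24): 50.0000 mod 24 = 2.0000; 44.0000 mod 24 = 20.0000; 50.0000 mod 24 = 2.0000; 80.0000 mod 24 = 8.0000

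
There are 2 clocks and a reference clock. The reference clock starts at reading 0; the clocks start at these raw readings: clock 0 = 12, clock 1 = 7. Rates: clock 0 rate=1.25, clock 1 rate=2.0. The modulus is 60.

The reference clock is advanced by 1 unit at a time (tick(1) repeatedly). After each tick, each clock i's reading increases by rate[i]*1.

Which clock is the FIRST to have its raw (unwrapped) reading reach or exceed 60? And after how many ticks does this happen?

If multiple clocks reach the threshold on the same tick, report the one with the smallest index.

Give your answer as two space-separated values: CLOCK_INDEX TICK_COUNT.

clock 0: start=12, rate=1.25, needs 60-12 = 48; ticks = ceil(48/1.25) = ceil(38.4000) = 39; reading at tick 39 = 12 + 1.25*39 = 60.7500
clock 1: start=7, rate=2.0, needs 60-7 = 53; ticks = ceil(53/2.0) = ceil(26.5000) = 27; reading at tick 27 = 7 + 2.0*27 = 61.0000
Minimum tick count = 27; winners = [1]; smallest index = 1

Answer: 1 27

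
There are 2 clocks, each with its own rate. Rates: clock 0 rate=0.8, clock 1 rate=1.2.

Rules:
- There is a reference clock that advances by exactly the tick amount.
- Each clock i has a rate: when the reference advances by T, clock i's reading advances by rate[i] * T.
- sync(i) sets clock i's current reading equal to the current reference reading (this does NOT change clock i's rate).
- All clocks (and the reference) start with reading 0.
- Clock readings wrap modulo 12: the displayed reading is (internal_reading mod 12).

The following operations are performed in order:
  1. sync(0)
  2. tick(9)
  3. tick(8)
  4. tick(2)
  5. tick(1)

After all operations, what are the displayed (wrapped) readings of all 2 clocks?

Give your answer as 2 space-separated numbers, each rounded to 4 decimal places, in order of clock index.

Answer: 4.0000 0.0000

Derivation:
After op 1 sync(0): ref=0.0000 raw=[0.0000 0.0000]
After op 2 tick(9): ref=9.0000 raw=[7.2000 10.8000]
After op 3 tick(8): ref=17.0000 raw=[13.6000 20.4000]
After op 4 tick(2): ref=19.0000 raw=[15.2000 22.8000]
After op 5 tick(1): ref=20.0000 raw=[16.0000 24.0000]
Wrap final raw readings (mod 12): 16.0000 mod 12 = 4.0000; 24.0000 mod 12 = 0.0000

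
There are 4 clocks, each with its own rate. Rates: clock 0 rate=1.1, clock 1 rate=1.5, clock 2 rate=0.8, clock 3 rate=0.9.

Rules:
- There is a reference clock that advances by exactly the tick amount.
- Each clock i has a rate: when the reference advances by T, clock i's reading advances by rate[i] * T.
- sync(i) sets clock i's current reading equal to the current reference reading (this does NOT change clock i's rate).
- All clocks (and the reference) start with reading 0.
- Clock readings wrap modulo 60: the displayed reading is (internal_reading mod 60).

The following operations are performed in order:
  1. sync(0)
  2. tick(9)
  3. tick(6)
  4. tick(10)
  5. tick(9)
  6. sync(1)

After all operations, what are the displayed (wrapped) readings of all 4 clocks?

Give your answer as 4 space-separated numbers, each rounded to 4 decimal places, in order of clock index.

Answer: 37.4000 34.0000 27.2000 30.6000

Derivation:
After op 1 sync(0): ref=0.0000 raw=[0.0000 0.0000 0.0000 0.0000]
After op 2 tick(9): ref=9.0000 raw=[9.9000 13.5000 7.2000 8.1000]
After op 3 tick(6): ref=15.0000 raw=[16.5000 22.5000 12.0000 13.5000]
After op 4 tick(10): ref=25.0000 raw=[27.5000 37.5000 20.0000 22.5000]
After op 5 tick(9): ref=34.0000 raw=[37.4000 51.0000 27.2000 30.6000]
After op 6 sync(1): ref=34.0000 raw=[37.4000 34.0000 27.2000 30.6000]
Wrap final raw readings (mod 60): 37.4000 mod 60 = 37.4000; 34.0000 mod 60 = 34.0000; 27.2000 mod 60 = 27.2000; 30.6000 mod 60 = 30.6000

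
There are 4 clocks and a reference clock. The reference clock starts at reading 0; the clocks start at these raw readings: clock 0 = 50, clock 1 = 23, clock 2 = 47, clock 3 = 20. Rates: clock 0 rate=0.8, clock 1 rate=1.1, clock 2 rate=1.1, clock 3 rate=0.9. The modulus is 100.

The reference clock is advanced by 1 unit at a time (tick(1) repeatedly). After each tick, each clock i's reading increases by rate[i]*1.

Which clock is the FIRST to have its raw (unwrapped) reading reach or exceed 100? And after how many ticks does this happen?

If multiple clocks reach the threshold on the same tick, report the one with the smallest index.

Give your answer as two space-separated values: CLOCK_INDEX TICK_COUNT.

Answer: 2 49

Derivation:
clock 0: start=50, rate=0.8, needs 100-50 = 50; ticks = ceil(50/0.8) = ceil(62.5000) = 63; reading at tick 63 = 50 + 0.8*63 = 100.4000
clock 1: start=23, rate=1.1, needs 100-23 = 77; ticks = ceil(77/1.1) = ceil(70.0000) = 70; reading at tick 70 = 23 + 1.1*70 = 100.0000
clock 2: start=47, rate=1.1, needs 100-47 = 53; ticks = ceil(53/1.1) = ceil(48.1818) = 49; reading at tick 49 = 47 + 1.1*49 = 100.9000
clock 3: start=20, rate=0.9, needs 100-20 = 80; ticks = ceil(80/0.9) = ceil(88.8889) = 89; reading at tick 89 = 20 + 0.9*89 = 100.1000
Minimum tick count = 49; winners = [2]; smallest index = 2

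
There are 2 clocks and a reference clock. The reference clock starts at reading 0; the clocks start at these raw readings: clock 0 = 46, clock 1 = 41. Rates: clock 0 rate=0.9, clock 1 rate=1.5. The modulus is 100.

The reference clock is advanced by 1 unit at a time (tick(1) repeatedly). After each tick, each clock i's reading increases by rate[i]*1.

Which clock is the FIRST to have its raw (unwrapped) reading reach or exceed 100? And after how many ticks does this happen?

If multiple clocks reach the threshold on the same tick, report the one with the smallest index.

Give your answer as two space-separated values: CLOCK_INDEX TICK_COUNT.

Answer: 1 40

Derivation:
clock 0: start=46, rate=0.9, needs 100-46 = 54; ticks = ceil(54/0.9) = ceil(60.0000) = 60; reading at tick 60 = 46 + 0.9*60 = 100.0000
clock 1: start=41, rate=1.5, needs 100-41 = 59; ticks = ceil(59/1.5) = ceil(39.3333) = 40; reading at tick 40 = 41 + 1.5*40 = 101.0000
Minimum tick count = 40; winners = [1]; smallest index = 1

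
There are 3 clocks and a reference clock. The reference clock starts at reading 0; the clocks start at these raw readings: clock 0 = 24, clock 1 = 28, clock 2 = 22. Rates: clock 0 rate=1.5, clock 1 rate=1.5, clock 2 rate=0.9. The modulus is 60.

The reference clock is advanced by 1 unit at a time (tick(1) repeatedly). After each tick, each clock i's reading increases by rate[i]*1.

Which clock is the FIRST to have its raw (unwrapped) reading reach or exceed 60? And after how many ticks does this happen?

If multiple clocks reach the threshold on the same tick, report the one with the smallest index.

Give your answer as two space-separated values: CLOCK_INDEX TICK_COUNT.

Answer: 1 22

Derivation:
clock 0: start=24, rate=1.5, needs 60-24 = 36; ticks = ceil(36/1.5) = ceil(24.0000) = 24; reading at tick 24 = 24 + 1.5*24 = 60.0000
clock 1: start=28, rate=1.5, needs 60-28 = 32; ticks = ceil(32/1.5) = ceil(21.3333) = 22; reading at tick 22 = 28 + 1.5*22 = 61.0000
clock 2: start=22, rate=0.9, needs 60-22 = 38; ticks = ceil(38/0.9) = ceil(42.2222) = 43; reading at tick 43 = 22 + 0.9*43 = 60.7000
Minimum tick count = 22; winners = [1]; smallest index = 1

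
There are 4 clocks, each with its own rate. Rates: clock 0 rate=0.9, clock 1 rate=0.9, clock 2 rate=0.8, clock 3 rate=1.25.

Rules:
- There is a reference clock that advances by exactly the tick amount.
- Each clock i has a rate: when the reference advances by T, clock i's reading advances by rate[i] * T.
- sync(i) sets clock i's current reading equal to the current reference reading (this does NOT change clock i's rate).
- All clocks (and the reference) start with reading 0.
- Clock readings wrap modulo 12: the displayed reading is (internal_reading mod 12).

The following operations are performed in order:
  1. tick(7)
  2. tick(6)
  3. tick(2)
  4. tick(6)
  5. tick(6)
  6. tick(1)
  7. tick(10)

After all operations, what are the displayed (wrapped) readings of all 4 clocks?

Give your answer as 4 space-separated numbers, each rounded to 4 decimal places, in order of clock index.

Answer: 10.2000 10.2000 6.4000 11.5000

Derivation:
After op 1 tick(7): ref=7.0000 raw=[6.3000 6.3000 5.6000 8.7500]
After op 2 tick(6): ref=13.0000 raw=[11.7000 11.7000 10.4000 16.2500]
After op 3 tick(2): ref=15.0000 raw=[13.5000 13.5000 12.0000 18.7500]
After op 4 tick(6): ref=21.0000 raw=[18.9000 18.9000 16.8000 26.2500]
After op 5 tick(6): ref=27.0000 raw=[24.3000 24.3000 21.6000 33.7500]
After op 6 tick(1): ref=28.0000 raw=[25.2000 25.2000 22.4000 35.0000]
After op 7 tick(10): ref=38.0000 raw=[34.2000 34.2000 30.4000 47.5000]
Wrap final raw readings (mod 12): 34.2000 mod 12 = 10.2000; 34.2000 mod 12 = 10.2000; 30.4000 mod 12 = 6.4000; 47.5000 mod 12 = 11.5000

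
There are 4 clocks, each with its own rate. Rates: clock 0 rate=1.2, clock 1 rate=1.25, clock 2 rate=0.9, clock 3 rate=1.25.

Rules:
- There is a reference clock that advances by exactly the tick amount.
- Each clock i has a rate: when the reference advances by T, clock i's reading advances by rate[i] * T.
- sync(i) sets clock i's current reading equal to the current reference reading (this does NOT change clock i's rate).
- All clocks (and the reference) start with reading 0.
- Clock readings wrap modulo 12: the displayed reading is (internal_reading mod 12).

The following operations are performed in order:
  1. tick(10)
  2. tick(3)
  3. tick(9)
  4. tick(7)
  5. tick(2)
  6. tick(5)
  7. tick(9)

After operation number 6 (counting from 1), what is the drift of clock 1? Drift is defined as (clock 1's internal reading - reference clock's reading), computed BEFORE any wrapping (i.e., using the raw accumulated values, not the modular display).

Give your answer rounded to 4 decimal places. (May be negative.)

Answer: 9.0000

Derivation:
After op 1 tick(10): ref=10.0000 raw=[12.0000 12.5000 9.0000 12.5000]
After op 2 tick(3): ref=13.0000 raw=[15.6000 16.2500 11.7000 16.2500]
After op 3 tick(9): ref=22.0000 raw=[26.4000 27.5000 19.8000 27.5000]
After op 4 tick(7): ref=29.0000 raw=[34.8000 36.2500 26.1000 36.2500]
After op 5 tick(2): ref=31.0000 raw=[37.2000 38.7500 27.9000 38.7500]
After op 6 tick(5): ref=36.0000 raw=[43.2000 45.0000 32.4000 45.0000]
Drift of clock 1 after op 6: 45.0000 - 36.0000 = 9.0000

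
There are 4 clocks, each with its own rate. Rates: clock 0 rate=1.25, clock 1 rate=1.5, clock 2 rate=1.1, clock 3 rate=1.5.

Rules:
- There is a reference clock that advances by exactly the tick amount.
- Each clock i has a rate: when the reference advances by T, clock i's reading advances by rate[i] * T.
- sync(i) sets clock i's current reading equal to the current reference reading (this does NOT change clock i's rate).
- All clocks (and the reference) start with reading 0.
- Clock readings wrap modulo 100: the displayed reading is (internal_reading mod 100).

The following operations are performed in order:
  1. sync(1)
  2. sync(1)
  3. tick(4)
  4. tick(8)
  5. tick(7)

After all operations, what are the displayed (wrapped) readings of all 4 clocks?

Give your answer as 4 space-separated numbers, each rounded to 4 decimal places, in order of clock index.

Answer: 23.7500 28.5000 20.9000 28.5000

Derivation:
After op 1 sync(1): ref=0.0000 raw=[0.0000 0.0000 0.0000 0.0000]
After op 2 sync(1): ref=0.0000 raw=[0.0000 0.0000 0.0000 0.0000]
After op 3 tick(4): ref=4.0000 raw=[5.0000 6.0000 4.4000 6.0000]
After op 4 tick(8): ref=12.0000 raw=[15.0000 18.0000 13.2000 18.0000]
After op 5 tick(7): ref=19.0000 raw=[23.7500 28.5000 20.9000 28.5000]
Wrap final raw readings (mod 100): 23.7500 mod 100 = 23.7500; 28.5000 mod 100 = 28.5000; 20.9000 mod 100 = 20.9000; 28.5000 mod 100 = 28.5000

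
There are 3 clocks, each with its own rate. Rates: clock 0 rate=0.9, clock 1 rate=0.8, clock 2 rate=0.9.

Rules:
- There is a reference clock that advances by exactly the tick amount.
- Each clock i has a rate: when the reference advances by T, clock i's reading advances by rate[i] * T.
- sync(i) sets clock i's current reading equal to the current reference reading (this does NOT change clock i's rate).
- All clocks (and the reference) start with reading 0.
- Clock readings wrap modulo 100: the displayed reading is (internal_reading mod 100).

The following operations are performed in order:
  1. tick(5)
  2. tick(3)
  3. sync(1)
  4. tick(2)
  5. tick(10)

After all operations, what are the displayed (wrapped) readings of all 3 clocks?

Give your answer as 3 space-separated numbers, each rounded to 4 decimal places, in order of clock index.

After op 1 tick(5): ref=5.0000 raw=[4.5000 4.0000 4.5000]
After op 2 tick(3): ref=8.0000 raw=[7.2000 6.4000 7.2000]
After op 3 sync(1): ref=8.0000 raw=[7.2000 8.0000 7.2000]
After op 4 tick(2): ref=10.0000 raw=[9.0000 9.6000 9.0000]
After op 5 tick(10): ref=20.0000 raw=[18.0000 17.6000 18.0000]
Wrap final raw readings (mod 100): 18.0000 mod 100 = 18.0000; 17.6000 mod 100 = 17.6000; 18.0000 mod 100 = 18.0000

Answer: 18.0000 17.6000 18.0000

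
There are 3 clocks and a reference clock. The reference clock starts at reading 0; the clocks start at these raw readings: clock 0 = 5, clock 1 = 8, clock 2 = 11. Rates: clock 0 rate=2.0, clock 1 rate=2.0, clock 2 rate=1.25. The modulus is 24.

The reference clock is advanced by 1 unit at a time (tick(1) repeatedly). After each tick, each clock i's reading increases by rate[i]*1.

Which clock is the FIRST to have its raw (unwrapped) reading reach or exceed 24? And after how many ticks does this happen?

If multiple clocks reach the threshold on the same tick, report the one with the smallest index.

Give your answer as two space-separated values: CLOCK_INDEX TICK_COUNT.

clock 0: start=5, rate=2.0, needs 24-5 = 19; ticks = ceil(19/2.0) = ceil(9.5000) = 10; reading at tick 10 = 5 + 2.0*10 = 25.0000
clock 1: start=8, rate=2.0, needs 24-8 = 16; ticks = ceil(16/2.0) = ceil(8.0000) = 8; reading at tick 8 = 8 + 2.0*8 = 24.0000
clock 2: start=11, rate=1.25, needs 24-11 = 13; ticks = ceil(13/1.25) = ceil(10.4000) = 11; reading at tick 11 = 11 + 1.25*11 = 24.7500
Minimum tick count = 8; winners = [1]; smallest index = 1

Answer: 1 8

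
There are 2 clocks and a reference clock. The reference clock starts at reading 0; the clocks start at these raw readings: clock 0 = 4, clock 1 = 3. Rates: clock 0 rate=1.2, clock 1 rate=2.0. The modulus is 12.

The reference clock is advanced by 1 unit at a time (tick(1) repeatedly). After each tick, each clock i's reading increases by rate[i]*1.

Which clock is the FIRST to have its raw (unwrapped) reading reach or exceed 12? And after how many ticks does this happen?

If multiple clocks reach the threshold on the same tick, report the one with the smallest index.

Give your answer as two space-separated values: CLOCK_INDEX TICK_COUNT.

clock 0: start=4, rate=1.2, needs 12-4 = 8; ticks = ceil(8/1.2) = ceil(6.6667) = 7; reading at tick 7 = 4 + 1.2*7 = 12.4000
clock 1: start=3, rate=2.0, needs 12-3 = 9; ticks = ceil(9/2.0) = ceil(4.5000) = 5; reading at tick 5 = 3 + 2.0*5 = 13.0000
Minimum tick count = 5; winners = [1]; smallest index = 1

Answer: 1 5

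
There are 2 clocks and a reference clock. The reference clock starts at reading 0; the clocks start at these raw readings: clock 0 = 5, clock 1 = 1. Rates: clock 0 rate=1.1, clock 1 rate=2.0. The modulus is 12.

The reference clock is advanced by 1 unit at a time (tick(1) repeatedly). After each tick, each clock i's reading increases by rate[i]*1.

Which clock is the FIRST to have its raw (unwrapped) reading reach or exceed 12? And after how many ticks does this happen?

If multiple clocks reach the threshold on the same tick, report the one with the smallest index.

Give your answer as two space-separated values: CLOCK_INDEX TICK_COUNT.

clock 0: start=5, rate=1.1, needs 12-5 = 7; ticks = ceil(7/1.1) = ceil(6.3636) = 7; reading at tick 7 = 5 + 1.1*7 = 12.7000
clock 1: start=1, rate=2.0, needs 12-1 = 11; ticks = ceil(11/2.0) = ceil(5.5000) = 6; reading at tick 6 = 1 + 2.0*6 = 13.0000
Minimum tick count = 6; winners = [1]; smallest index = 1

Answer: 1 6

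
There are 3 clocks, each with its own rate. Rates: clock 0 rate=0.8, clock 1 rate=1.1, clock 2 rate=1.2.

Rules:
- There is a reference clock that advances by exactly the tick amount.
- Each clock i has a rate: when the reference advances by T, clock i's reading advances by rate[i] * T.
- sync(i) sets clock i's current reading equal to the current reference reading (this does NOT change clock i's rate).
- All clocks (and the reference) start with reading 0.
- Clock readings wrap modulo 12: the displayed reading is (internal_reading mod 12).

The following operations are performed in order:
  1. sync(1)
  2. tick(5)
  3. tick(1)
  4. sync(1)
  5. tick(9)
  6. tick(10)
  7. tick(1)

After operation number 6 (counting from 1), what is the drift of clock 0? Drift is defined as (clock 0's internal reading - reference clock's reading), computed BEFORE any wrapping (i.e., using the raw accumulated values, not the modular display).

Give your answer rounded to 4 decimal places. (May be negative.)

Answer: -5.0000

Derivation:
After op 1 sync(1): ref=0.0000 raw=[0.0000 0.0000 0.0000]
After op 2 tick(5): ref=5.0000 raw=[4.0000 5.5000 6.0000]
After op 3 tick(1): ref=6.0000 raw=[4.8000 6.6000 7.2000]
After op 4 sync(1): ref=6.0000 raw=[4.8000 6.0000 7.2000]
After op 5 tick(9): ref=15.0000 raw=[12.0000 15.9000 18.0000]
After op 6 tick(10): ref=25.0000 raw=[20.0000 26.9000 30.0000]
Drift of clock 0 after op 6: 20.0000 - 25.0000 = -5.0000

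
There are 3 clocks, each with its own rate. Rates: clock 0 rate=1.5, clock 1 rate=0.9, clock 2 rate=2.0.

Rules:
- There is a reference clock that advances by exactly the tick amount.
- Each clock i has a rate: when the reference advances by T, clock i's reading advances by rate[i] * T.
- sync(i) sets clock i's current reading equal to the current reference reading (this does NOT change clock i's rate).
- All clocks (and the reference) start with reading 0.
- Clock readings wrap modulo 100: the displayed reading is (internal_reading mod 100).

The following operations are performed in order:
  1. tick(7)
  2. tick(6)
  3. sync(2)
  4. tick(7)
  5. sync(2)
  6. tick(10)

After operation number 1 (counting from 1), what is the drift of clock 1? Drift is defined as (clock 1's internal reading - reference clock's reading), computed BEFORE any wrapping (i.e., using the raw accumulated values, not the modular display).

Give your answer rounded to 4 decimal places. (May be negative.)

After op 1 tick(7): ref=7.0000 raw=[10.5000 6.3000 14.0000]
Drift of clock 1 after op 1: 6.3000 - 7.0000 = -0.7000

Answer: -0.7000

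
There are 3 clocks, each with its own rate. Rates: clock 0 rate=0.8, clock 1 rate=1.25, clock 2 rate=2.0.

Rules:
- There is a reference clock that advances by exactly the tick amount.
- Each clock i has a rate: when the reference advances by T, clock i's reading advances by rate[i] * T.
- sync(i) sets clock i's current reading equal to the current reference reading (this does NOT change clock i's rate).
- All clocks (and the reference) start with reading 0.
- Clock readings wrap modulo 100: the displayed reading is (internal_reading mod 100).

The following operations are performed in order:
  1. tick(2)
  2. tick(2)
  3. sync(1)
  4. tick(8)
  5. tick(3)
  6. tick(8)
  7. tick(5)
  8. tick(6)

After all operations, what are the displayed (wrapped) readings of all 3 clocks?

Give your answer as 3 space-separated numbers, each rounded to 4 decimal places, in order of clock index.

After op 1 tick(2): ref=2.0000 raw=[1.6000 2.5000 4.0000]
After op 2 tick(2): ref=4.0000 raw=[3.2000 5.0000 8.0000]
After op 3 sync(1): ref=4.0000 raw=[3.2000 4.0000 8.0000]
After op 4 tick(8): ref=12.0000 raw=[9.6000 14.0000 24.0000]
After op 5 tick(3): ref=15.0000 raw=[12.0000 17.7500 30.0000]
After op 6 tick(8): ref=23.0000 raw=[18.4000 27.7500 46.0000]
After op 7 tick(5): ref=28.0000 raw=[22.4000 34.0000 56.0000]
After op 8 tick(6): ref=34.0000 raw=[27.2000 41.5000 68.0000]
Wrap final raw readings (mod 100): 27.2000 mod 100 = 27.2000; 41.5000 mod 100 = 41.5000; 68.0000 mod 100 = 68.0000

Answer: 27.2000 41.5000 68.0000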